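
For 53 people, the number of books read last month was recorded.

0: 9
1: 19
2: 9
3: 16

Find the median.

1

Cumulative frequencies: 9, 28, 37, 53
n = 53, so the median is the value in position (n+1)/2 = 27.
Position 27 falls at value 1.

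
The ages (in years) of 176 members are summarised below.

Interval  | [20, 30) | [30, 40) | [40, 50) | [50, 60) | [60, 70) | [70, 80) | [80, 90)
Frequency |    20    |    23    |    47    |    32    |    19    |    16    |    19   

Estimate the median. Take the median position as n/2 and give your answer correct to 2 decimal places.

49.57

Cumulative frequencies: 20, 43, 90, 122, 141, 157, 176
n = 176; position = n/2 = 88.
This falls in the class [40, 50): L = 40, F = 43, f = 47, h = 10.
Median ≈ 40 + ((88 − 43) / 47) × 10 = 49.5745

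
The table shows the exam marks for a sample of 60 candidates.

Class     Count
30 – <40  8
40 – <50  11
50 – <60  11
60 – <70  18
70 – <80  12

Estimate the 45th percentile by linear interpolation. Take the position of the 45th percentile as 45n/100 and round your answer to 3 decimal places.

Cumulative frequencies: 8, 19, 30, 48, 60
n = 60; position = 45n/100 = 27.
This falls in the class 50 – <60: L = 50, F = 19, f = 11, h = 10.
45th percentile ≈ 50 + ((27 − 19) / 11) × 10 = 57.2727

57.273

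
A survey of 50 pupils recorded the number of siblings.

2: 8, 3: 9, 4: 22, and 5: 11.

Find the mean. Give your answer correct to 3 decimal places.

Values: 2, 3, 4, 5
Σfx = 8×2 + 9×3 + 22×4 + 11×5 = 186
n = Σf = 50
Mean = 186 / 50 = 3.7200

3.720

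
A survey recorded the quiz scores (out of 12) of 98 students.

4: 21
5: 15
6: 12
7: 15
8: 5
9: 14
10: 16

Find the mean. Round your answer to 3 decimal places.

Values: 4, 5, 6, 7, 8, 9, 10
Σfx = 21×4 + 15×5 + 12×6 + 15×7 + 5×8 + 14×9 + 16×10 = 662
n = Σf = 98
Mean = 662 / 98 = 6.7551

6.755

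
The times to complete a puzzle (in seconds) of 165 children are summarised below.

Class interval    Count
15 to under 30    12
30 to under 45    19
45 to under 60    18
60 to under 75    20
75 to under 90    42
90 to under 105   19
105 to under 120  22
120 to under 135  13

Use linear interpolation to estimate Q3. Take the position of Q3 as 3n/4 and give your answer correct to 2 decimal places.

100.07

Cumulative frequencies: 12, 31, 49, 69, 111, 130, 152, 165
n = 165; position = 3n/4 = 123.75.
This falls in the class 90 to under 105: L = 90, F = 111, f = 19, h = 15.
Upper quartile ≈ 90 + ((123.75 − 111) / 19) × 15 = 100.0658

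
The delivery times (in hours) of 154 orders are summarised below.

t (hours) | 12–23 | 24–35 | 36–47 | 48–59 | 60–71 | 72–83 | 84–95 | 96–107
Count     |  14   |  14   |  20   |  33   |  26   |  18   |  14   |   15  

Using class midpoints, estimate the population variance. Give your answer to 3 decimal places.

Midpoints: 17.5, 29.5, 41.5, 53.5, 65.5, 77.5, 89.5, 101.5
n = 154, Σfm = 9127, mean = 59.2662
Σfm² = 631706.5
Σf(m − x̄)² = Σfm² − (Σfm)²/n = 631706.5 − 9127²/154 = 90783.5844
Population variance = 90783.5844 / 154 = 589.5038

589.504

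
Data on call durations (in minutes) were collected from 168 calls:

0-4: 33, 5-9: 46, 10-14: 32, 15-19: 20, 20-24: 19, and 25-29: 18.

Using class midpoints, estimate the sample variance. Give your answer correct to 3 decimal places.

Midpoints: 2, 7, 12, 17, 22, 27
n = 168, Σfm = 2016, mean = 12.0000
Σfm² = 35092
Σf(m − x̄)² = Σfm² − (Σfm)²/n = 35092 − 2016²/168 = 10900.0000
Sample variance = 10900.0000 / 167 = 65.2695

65.269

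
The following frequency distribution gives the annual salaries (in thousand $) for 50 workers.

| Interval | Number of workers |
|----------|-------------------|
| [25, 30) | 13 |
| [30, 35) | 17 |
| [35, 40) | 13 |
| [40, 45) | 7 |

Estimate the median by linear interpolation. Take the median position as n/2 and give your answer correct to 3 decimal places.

Cumulative frequencies: 13, 30, 43, 50
n = 50; position = n/2 = 25.
This falls in the class [30, 35): L = 30, F = 13, f = 17, h = 5.
Median ≈ 30 + ((25 − 13) / 17) × 5 = 33.5294

33.529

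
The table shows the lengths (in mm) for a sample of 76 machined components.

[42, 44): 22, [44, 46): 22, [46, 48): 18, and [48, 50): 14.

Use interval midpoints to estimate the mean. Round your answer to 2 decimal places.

45.63

Midpoints: 43, 45, 47, 49
Σfm = 22×43 + 22×45 + 18×47 + 14×49 = 3468
n = Σf = 76
Mean = 3468 / 76 = 45.6316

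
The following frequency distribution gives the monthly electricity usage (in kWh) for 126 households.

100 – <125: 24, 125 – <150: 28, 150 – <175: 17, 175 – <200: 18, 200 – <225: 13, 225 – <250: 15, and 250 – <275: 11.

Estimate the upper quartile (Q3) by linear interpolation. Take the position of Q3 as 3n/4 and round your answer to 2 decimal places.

Cumulative frequencies: 24, 52, 69, 87, 100, 115, 126
n = 126; position = 3n/4 = 94.5.
This falls in the class 200 – <225: L = 200, F = 87, f = 13, h = 25.
Upper quartile ≈ 200 + ((94.5 − 87) / 13) × 25 = 214.4231

214.42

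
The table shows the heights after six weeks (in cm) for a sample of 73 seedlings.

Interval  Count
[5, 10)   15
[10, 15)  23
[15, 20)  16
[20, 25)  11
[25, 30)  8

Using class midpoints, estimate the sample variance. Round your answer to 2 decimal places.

40.53

Midpoints: 7.5, 12.5, 17.5, 22.5, 27.5
n = 73, Σfm = 1147.5, mean = 15.7192
Σfm² = 20956.25
Σf(m − x̄)² = Σfm² − (Σfm)²/n = 20956.25 − 1147.5²/73 = 2918.4932
Sample variance = 2918.4932 / 72 = 40.5346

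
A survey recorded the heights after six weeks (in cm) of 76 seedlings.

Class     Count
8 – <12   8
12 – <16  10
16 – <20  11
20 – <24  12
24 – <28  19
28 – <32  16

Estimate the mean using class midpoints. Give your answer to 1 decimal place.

Midpoints: 10, 14, 18, 22, 26, 30
Σfm = 8×10 + 10×14 + 11×18 + 12×22 + 19×26 + 16×30 = 1656
n = Σf = 76
Mean = 1656 / 76 = 21.7895

21.8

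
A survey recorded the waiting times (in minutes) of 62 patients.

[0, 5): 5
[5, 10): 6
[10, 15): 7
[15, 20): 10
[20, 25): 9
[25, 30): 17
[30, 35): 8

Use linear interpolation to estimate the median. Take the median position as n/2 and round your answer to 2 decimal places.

21.67

Cumulative frequencies: 5, 11, 18, 28, 37, 54, 62
n = 62; position = n/2 = 31.
This falls in the class [20, 25): L = 20, F = 28, f = 9, h = 5.
Median ≈ 20 + ((31 − 28) / 9) × 5 = 21.6667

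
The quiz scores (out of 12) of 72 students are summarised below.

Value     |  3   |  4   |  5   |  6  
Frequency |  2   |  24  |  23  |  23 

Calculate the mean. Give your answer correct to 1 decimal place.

4.9

Values: 3, 4, 5, 6
Σfx = 2×3 + 24×4 + 23×5 + 23×6 = 355
n = Σf = 72
Mean = 355 / 72 = 4.9306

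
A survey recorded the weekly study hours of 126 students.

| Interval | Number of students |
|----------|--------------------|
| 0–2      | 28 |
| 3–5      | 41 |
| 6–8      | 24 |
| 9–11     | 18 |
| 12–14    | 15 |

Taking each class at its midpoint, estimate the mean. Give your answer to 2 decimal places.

5.83

Midpoints: 1, 4, 7, 10, 13
Σfm = 28×1 + 41×4 + 24×7 + 18×10 + 15×13 = 735
n = Σf = 126
Mean = 735 / 126 = 5.8333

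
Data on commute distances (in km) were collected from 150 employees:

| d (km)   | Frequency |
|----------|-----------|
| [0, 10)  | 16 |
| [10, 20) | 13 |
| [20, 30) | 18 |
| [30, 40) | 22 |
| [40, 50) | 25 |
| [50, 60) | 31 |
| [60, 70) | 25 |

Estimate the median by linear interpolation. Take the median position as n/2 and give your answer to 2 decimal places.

Cumulative frequencies: 16, 29, 47, 69, 94, 125, 150
n = 150; position = n/2 = 75.
This falls in the class [40, 50): L = 40, F = 69, f = 25, h = 10.
Median ≈ 40 + ((75 − 69) / 25) × 10 = 42.4000

42.40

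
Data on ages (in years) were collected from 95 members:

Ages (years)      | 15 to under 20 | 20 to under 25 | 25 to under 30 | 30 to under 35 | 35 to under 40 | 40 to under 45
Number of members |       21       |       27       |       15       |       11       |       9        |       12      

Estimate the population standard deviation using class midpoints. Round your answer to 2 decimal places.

Midpoints: 17.5, 22.5, 27.5, 32.5, 37.5, 42.5
n = 95, Σfm = 2592.5, mean = 27.2895
Σfm² = 77393.75
Σf(m − x̄)² = Σfm² − (Σfm)²/n = 77393.75 − 2592.5²/95 = 6645.7895
Population variance = 6645.7895 / 95 = 69.9557
Standard deviation = √69.9557 = 8.3640

8.36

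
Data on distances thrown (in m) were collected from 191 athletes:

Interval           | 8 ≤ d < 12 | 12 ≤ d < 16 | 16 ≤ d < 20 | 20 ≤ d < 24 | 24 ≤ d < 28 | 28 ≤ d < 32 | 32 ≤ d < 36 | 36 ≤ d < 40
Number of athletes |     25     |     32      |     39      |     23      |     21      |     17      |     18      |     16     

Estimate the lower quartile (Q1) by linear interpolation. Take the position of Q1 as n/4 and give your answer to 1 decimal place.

Cumulative frequencies: 25, 57, 96, 119, 140, 157, 175, 191
n = 191; position = n/4 = 47.75.
This falls in the class 12 ≤ d < 16: L = 12, F = 25, f = 32, h = 4.
Lower quartile ≈ 12 + ((47.75 − 25) / 32) × 4 = 14.8438

14.8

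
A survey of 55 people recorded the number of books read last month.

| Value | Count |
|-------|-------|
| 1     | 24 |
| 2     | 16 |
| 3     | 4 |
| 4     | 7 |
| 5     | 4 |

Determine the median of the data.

2

Cumulative frequencies: 24, 40, 44, 51, 55
n = 55, so the median is the value in position (n+1)/2 = 28.
Position 28 falls at value 2.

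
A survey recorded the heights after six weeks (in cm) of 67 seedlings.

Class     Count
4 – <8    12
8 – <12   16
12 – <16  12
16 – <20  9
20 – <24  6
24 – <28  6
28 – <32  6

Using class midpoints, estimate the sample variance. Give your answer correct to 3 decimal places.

57.965

Midpoints: 6, 10, 14, 18, 22, 26, 30
n = 67, Σfm = 1030, mean = 15.3731
Σfm² = 19660
Σf(m − x̄)² = Σfm² − (Σfm)²/n = 19660 − 1030²/67 = 3825.6716
Sample variance = 3825.6716 / 66 = 57.9647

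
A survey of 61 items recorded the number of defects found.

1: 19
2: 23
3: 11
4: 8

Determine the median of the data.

2

Cumulative frequencies: 19, 42, 53, 61
n = 61, so the median is the value in position (n+1)/2 = 31.
Position 31 falls at value 2.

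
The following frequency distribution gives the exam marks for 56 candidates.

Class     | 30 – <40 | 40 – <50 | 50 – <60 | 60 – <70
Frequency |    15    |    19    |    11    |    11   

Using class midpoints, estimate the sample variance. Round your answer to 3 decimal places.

116.753

Midpoints: 35, 45, 55, 65
n = 56, Σfm = 2700, mean = 48.2143
Σfm² = 136600
Σf(m − x̄)² = Σfm² − (Σfm)²/n = 136600 − 2700²/56 = 6421.4286
Sample variance = 6421.4286 / 55 = 116.7532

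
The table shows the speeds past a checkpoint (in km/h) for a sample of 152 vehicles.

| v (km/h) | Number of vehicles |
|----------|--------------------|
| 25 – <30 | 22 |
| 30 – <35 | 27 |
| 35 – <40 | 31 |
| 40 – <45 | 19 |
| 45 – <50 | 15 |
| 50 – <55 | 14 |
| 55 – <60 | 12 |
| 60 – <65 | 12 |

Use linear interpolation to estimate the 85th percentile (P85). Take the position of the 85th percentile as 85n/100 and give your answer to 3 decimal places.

Cumulative frequencies: 22, 49, 80, 99, 114, 128, 140, 152
n = 152; position = 85n/100 = 129.2.
This falls in the class 55 – <60: L = 55, F = 128, f = 12, h = 5.
85th percentile ≈ 55 + ((129.2 − 128) / 12) × 5 = 55.5000

55.500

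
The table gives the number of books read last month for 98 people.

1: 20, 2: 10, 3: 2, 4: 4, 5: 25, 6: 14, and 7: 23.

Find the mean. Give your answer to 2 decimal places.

Values: 1, 2, 3, 4, 5, 6, 7
Σfx = 20×1 + 10×2 + 2×3 + 4×4 + 25×5 + 14×6 + 23×7 = 432
n = Σf = 98
Mean = 432 / 98 = 4.4082

4.41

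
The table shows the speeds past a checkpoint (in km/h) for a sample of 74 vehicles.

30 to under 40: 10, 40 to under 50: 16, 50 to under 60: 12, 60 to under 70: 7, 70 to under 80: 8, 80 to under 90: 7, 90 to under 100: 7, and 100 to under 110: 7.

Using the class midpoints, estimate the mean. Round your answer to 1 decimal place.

64.6

Midpoints: 35, 45, 55, 65, 75, 85, 95, 105
Σfm = 10×35 + 16×45 + 12×55 + 7×65 + 8×75 + 7×85 + 7×95 + 7×105 = 4780
n = Σf = 74
Mean = 4780 / 74 = 64.5946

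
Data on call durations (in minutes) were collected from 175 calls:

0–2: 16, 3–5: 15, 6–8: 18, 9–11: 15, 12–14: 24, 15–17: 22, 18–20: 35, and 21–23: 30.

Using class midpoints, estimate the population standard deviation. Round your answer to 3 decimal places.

Midpoints: 1, 4, 7, 10, 13, 16, 19, 22
n = 175, Σfm = 2341, mean = 13.3771
Σfm² = 39481
Σf(m − x̄)² = Σfm² − (Σfm)²/n = 39481 − 2341²/175 = 8165.1086
Population variance = 8165.1086 / 175 = 46.6578
Standard deviation = √46.6578 = 6.8306

6.831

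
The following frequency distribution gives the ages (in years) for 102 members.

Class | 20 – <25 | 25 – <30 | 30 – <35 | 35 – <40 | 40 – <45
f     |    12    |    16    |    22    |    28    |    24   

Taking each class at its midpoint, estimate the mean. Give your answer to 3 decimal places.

34.265

Midpoints: 22.5, 27.5, 32.5, 37.5, 42.5
Σfm = 12×22.5 + 16×27.5 + 22×32.5 + 28×37.5 + 24×42.5 = 3495
n = Σf = 102
Mean = 3495 / 102 = 34.2647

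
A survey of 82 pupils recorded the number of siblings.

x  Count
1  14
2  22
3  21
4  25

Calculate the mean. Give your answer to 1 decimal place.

Values: 1, 2, 3, 4
Σfx = 14×1 + 22×2 + 21×3 + 25×4 = 221
n = Σf = 82
Mean = 221 / 82 = 2.6951

2.7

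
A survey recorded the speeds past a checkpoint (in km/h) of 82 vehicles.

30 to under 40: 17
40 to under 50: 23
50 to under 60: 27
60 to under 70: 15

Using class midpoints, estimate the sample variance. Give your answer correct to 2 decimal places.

Midpoints: 35, 45, 55, 65
n = 82, Σfm = 4090, mean = 49.8780
Σfm² = 212450
Σf(m − x̄)² = Σfm² − (Σfm)²/n = 212450 − 4090²/82 = 8448.7805
Sample variance = 8448.7805 / 81 = 104.3059

104.31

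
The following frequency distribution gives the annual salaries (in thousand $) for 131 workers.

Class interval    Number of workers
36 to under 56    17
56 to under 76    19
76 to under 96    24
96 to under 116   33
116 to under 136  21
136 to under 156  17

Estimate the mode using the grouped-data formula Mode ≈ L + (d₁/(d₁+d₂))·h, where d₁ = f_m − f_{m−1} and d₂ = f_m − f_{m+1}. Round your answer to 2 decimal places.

Modal class: 96 to under 116 (highest frequency 33).
d₁ = 33 − 24 = 9, d₂ = 33 − 21 = 12
Mode ≈ 96 + (9/(9+12)) × 20 = 96 + 8.5714 = 104.5714

104.57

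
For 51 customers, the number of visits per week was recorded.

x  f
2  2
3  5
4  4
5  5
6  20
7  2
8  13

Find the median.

6

Cumulative frequencies: 2, 7, 11, 16, 36, 38, 51
n = 51, so the median is the value in position (n+1)/2 = 26.
Position 26 falls at value 6.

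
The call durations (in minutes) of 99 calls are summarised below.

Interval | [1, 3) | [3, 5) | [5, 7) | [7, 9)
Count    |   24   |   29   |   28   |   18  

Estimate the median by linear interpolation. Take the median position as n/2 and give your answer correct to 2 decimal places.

Cumulative frequencies: 24, 53, 81, 99
n = 99; position = n/2 = 49.5.
This falls in the class [3, 5): L = 3, F = 24, f = 29, h = 2.
Median ≈ 3 + ((49.5 − 24) / 29) × 2 = 4.7586

4.76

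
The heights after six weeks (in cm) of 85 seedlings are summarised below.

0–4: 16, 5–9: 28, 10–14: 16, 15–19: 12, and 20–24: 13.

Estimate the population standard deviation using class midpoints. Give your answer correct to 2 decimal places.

6.65

Midpoints: 2, 7, 12, 17, 22
n = 85, Σfm = 910, mean = 10.7059
Σfm² = 13500
Σf(m − x̄)² = Σfm² − (Σfm)²/n = 13500 − 910²/85 = 3757.6471
Population variance = 3757.6471 / 85 = 44.2076
Standard deviation = √44.2076 = 6.6489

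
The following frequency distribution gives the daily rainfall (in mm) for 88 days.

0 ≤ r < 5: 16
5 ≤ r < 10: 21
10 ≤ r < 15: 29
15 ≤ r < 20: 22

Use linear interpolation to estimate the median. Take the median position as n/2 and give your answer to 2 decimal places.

11.21

Cumulative frequencies: 16, 37, 66, 88
n = 88; position = n/2 = 44.
This falls in the class 10 ≤ r < 15: L = 10, F = 37, f = 29, h = 5.
Median ≈ 10 + ((44 − 37) / 29) × 5 = 11.2069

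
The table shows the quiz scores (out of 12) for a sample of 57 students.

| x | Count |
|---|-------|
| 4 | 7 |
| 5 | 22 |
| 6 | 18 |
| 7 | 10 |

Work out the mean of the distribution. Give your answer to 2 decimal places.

5.54

Values: 4, 5, 6, 7
Σfx = 7×4 + 22×5 + 18×6 + 10×7 = 316
n = Σf = 57
Mean = 316 / 57 = 5.5439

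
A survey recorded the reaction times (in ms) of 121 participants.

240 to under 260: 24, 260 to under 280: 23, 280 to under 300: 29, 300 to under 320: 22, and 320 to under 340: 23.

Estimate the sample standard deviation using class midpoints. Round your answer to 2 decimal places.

Midpoints: 250, 270, 290, 310, 330
n = 121, Σfm = 35030, mean = 289.5041
Σfm² = 10234500
Σf(m − x̄)² = Σfm² − (Σfm)²/n = 10234500 − 35030²/121 = 93170.2479
Sample variance = 93170.2479 / 120 = 776.4187
Standard deviation = √776.4187 = 27.8643

27.86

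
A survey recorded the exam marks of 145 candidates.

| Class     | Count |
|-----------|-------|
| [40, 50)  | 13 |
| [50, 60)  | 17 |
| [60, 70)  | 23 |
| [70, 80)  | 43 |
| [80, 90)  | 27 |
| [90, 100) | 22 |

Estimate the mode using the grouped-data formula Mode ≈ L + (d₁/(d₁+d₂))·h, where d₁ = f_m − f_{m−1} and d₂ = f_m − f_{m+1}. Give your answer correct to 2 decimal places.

Modal class: [70, 80) (highest frequency 43).
d₁ = 43 − 23 = 20, d₂ = 43 − 27 = 16
Mode ≈ 70 + (20/(20+16)) × 10 = 70 + 5.5556 = 75.5556

75.56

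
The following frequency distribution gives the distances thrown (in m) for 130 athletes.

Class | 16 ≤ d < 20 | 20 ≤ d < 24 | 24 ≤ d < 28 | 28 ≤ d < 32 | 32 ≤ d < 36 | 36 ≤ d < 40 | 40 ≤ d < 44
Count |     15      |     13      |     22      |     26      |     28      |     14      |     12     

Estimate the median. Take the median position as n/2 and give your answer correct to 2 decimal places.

Cumulative frequencies: 15, 28, 50, 76, 104, 118, 130
n = 130; position = n/2 = 65.
This falls in the class 28 ≤ d < 32: L = 28, F = 50, f = 26, h = 4.
Median ≈ 28 + ((65 − 50) / 26) × 4 = 30.3077

30.31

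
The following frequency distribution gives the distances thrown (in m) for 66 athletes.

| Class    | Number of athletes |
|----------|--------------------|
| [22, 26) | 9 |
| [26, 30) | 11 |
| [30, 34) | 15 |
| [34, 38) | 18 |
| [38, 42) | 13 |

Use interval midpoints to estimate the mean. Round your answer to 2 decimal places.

32.91

Midpoints: 24, 28, 32, 36, 40
Σfm = 9×24 + 11×28 + 15×32 + 18×36 + 13×40 = 2172
n = Σf = 66
Mean = 2172 / 66 = 32.9091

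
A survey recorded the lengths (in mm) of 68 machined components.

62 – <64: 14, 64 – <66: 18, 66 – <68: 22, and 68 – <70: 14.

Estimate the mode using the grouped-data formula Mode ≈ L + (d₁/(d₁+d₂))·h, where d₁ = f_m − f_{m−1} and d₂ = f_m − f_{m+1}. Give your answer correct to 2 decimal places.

Modal class: 66 – <68 (highest frequency 22).
d₁ = 22 − 18 = 4, d₂ = 22 − 14 = 8
Mode ≈ 66 + (4/(4+8)) × 2 = 66 + 0.6667 = 66.6667

66.67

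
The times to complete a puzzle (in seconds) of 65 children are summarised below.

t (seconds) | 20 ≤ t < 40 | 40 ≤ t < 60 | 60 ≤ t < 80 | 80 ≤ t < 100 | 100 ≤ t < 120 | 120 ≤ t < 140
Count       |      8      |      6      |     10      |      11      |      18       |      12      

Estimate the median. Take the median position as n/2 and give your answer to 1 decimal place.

95.5

Cumulative frequencies: 8, 14, 24, 35, 53, 65
n = 65; position = n/2 = 32.5.
This falls in the class 80 ≤ t < 100: L = 80, F = 24, f = 11, h = 20.
Median ≈ 80 + ((32.5 − 24) / 11) × 20 = 95.4545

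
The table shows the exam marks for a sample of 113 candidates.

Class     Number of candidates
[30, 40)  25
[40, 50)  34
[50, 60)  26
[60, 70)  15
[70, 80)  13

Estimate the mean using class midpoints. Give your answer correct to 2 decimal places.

Midpoints: 35, 45, 55, 65, 75
Σfm = 25×35 + 34×45 + 26×55 + 15×65 + 13×75 = 5785
n = Σf = 113
Mean = 5785 / 113 = 51.1947

51.19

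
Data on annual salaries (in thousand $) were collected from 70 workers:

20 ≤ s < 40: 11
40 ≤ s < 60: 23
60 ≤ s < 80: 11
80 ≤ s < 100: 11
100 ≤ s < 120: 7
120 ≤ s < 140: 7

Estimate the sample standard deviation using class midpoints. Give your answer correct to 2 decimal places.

Midpoints: 30, 50, 70, 90, 110, 130
n = 70, Σfm = 4920, mean = 70.2857
Σfm² = 413400
Σf(m − x̄)² = Σfm² − (Σfm)²/n = 413400 − 4920²/70 = 67594.2857
Sample variance = 67594.2857 / 69 = 979.6273
Standard deviation = √979.6273 = 31.2990

31.30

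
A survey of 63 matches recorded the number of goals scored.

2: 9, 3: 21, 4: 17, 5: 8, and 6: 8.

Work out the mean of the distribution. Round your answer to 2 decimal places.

3.76

Values: 2, 3, 4, 5, 6
Σfx = 9×2 + 21×3 + 17×4 + 8×5 + 8×6 = 237
n = Σf = 63
Mean = 237 / 63 = 3.7619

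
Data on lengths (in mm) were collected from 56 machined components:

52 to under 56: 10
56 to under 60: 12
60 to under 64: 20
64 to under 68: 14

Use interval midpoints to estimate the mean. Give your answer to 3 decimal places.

Midpoints: 54, 58, 62, 66
Σfm = 10×54 + 12×58 + 20×62 + 14×66 = 3400
n = Σf = 56
Mean = 3400 / 56 = 60.7143

60.714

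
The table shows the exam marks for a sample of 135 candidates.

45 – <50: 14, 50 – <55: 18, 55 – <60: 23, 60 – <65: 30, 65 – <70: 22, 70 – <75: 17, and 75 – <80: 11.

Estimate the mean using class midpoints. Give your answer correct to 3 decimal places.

62.056

Midpoints: 47.5, 52.5, 57.5, 62.5, 67.5, 72.5, 77.5
Σfm = 14×47.5 + 18×52.5 + 23×57.5 + 30×62.5 + 22×67.5 + 17×72.5 + 11×77.5 = 8377.5
n = Σf = 135
Mean = 8377.5 / 135 = 62.0556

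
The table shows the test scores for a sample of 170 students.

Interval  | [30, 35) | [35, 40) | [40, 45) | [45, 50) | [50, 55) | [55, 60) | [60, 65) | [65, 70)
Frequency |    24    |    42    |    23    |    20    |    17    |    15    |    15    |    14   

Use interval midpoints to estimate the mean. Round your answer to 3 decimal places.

46.588

Midpoints: 32.5, 37.5, 42.5, 47.5, 52.5, 57.5, 62.5, 67.5
Σfm = 24×32.5 + 42×37.5 + 23×42.5 + 20×47.5 + 17×52.5 + 15×57.5 + 15×62.5 + 14×67.5 = 7920
n = Σf = 170
Mean = 7920 / 170 = 46.5882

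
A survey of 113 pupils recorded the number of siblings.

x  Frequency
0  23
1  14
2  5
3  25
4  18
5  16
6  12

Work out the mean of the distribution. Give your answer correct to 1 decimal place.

Values: 0, 1, 2, 3, 4, 5, 6
Σfx = 23×0 + 14×1 + 5×2 + 25×3 + 18×4 + 16×5 + 12×6 = 323
n = Σf = 113
Mean = 323 / 113 = 2.8584

2.9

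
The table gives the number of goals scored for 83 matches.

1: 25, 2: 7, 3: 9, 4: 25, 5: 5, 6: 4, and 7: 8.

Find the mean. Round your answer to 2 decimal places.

3.27

Values: 1, 2, 3, 4, 5, 6, 7
Σfx = 25×1 + 7×2 + 9×3 + 25×4 + 5×5 + 4×6 + 8×7 = 271
n = Σf = 83
Mean = 271 / 83 = 3.2651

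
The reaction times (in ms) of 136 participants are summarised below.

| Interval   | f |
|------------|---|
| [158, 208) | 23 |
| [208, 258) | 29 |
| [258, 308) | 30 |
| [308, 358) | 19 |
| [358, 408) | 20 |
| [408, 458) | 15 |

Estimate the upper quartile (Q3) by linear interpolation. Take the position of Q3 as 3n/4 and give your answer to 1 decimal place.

360.5

Cumulative frequencies: 23, 52, 82, 101, 121, 136
n = 136; position = 3n/4 = 102.
This falls in the class [358, 408): L = 358, F = 101, f = 20, h = 50.
Upper quartile ≈ 358 + ((102 − 101) / 20) × 50 = 360.5000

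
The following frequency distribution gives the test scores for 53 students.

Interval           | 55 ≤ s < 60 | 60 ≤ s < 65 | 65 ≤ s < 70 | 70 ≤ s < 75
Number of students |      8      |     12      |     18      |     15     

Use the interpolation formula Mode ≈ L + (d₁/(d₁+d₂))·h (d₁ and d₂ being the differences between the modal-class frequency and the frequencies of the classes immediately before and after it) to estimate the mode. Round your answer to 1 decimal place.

Modal class: 65 ≤ s < 70 (highest frequency 18).
d₁ = 18 − 12 = 6, d₂ = 18 − 15 = 3
Mode ≈ 65 + (6/(6+3)) × 5 = 65 + 3.3333 = 68.3333

68.3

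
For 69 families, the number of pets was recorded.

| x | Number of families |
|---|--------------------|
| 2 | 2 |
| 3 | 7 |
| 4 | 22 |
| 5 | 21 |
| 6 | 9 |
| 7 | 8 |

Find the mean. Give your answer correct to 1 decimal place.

Values: 2, 3, 4, 5, 6, 7
Σfx = 2×2 + 7×3 + 22×4 + 21×5 + 9×6 + 8×7 = 328
n = Σf = 69
Mean = 328 / 69 = 4.7536

4.8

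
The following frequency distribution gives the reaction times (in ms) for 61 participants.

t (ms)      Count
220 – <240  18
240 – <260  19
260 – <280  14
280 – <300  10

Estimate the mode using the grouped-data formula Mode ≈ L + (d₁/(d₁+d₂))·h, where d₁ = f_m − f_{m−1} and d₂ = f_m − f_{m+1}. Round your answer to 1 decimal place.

Modal class: 240 – <260 (highest frequency 19).
d₁ = 19 − 18 = 1, d₂ = 19 − 14 = 5
Mode ≈ 240 + (1/(1+5)) × 20 = 240 + 3.3333 = 243.3333

243.3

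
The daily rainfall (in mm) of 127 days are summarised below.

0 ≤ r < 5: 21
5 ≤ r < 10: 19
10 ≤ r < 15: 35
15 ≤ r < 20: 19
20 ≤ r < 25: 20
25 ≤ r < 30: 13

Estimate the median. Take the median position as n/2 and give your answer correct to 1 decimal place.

13.4

Cumulative frequencies: 21, 40, 75, 94, 114, 127
n = 127; position = n/2 = 63.5.
This falls in the class 10 ≤ r < 15: L = 10, F = 40, f = 35, h = 5.
Median ≈ 10 + ((63.5 − 40) / 35) × 5 = 13.3571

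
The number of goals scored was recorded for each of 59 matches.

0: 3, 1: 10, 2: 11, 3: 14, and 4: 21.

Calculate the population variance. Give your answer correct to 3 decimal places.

1.574

Values: 0, 1, 2, 3, 4
n = 59, Σfx = 158, mean = 2.6780
Σfx² = 516
Σf(x − x̄)² = Σfx² − (Σfx)²/n = 516 − 158²/59 = 92.8814
Population variance = 92.8814 / 59 = 1.5743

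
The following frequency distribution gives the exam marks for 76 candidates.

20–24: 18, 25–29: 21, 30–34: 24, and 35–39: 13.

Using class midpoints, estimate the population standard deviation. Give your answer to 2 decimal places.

5.15

Midpoints: 22, 27, 32, 37
n = 76, Σfm = 2212, mean = 29.1053
Σfm² = 66394
Σf(m − x̄)² = Σfm² − (Σfm)²/n = 66394 − 2212²/76 = 2013.1579
Population variance = 2013.1579 / 76 = 26.4889
Standard deviation = √26.4889 = 5.1467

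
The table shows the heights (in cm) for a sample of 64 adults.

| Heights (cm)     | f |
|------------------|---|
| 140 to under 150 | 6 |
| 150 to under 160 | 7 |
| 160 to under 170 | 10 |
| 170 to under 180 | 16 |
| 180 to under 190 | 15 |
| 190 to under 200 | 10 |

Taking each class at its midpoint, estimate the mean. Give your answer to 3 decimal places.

Midpoints: 145, 155, 165, 175, 185, 195
Σfm = 6×145 + 7×155 + 10×165 + 16×175 + 15×185 + 10×195 = 11130
n = Σf = 64
Mean = 11130 / 64 = 173.9062

173.906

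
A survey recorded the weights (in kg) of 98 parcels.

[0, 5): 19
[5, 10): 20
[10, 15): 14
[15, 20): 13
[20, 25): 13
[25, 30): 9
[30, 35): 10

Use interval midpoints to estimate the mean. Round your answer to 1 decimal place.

Midpoints: 2.5, 7.5, 12.5, 17.5, 22.5, 27.5, 32.5
Σfm = 19×2.5 + 20×7.5 + 14×12.5 + 13×17.5 + 13×22.5 + 9×27.5 + 10×32.5 = 1465
n = Σf = 98
Mean = 1465 / 98 = 14.9490

14.9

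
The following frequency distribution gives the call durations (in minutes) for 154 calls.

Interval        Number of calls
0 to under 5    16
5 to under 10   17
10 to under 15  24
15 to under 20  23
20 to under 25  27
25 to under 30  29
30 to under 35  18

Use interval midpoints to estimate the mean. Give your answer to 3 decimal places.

18.571

Midpoints: 2.5, 7.5, 12.5, 17.5, 22.5, 27.5, 32.5
Σfm = 16×2.5 + 17×7.5 + 24×12.5 + 23×17.5 + 27×22.5 + 29×27.5 + 18×32.5 = 2860
n = Σf = 154
Mean = 2860 / 154 = 18.5714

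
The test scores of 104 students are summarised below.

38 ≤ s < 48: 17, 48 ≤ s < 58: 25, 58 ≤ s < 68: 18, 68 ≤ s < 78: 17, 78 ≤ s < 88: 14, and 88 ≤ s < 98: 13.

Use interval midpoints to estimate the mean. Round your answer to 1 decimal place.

65.4

Midpoints: 43, 53, 63, 73, 83, 93
Σfm = 17×43 + 25×53 + 18×63 + 17×73 + 14×83 + 13×93 = 6802
n = Σf = 104
Mean = 6802 / 104 = 65.4038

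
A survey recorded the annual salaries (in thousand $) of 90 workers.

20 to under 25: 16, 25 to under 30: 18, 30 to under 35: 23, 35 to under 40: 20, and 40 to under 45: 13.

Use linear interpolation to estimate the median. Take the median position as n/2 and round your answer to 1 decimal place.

32.4

Cumulative frequencies: 16, 34, 57, 77, 90
n = 90; position = n/2 = 45.
This falls in the class 30 to under 35: L = 30, F = 34, f = 23, h = 5.
Median ≈ 30 + ((45 − 34) / 23) × 5 = 32.3913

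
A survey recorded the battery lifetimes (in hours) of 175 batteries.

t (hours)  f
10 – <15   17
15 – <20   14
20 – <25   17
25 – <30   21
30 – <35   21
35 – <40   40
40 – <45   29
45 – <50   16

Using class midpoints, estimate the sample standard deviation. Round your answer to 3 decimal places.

Midpoints: 12.5, 17.5, 22.5, 27.5, 32.5, 37.5, 42.5, 47.5
n = 175, Σfm = 5592.5, mean = 31.9571
Σfm² = 198343.75
Σf(m − x̄)² = Σfm² − (Σfm)²/n = 198343.75 − 5592.5²/175 = 19623.4286
Sample variance = 19623.4286 / 174 = 112.7783
Standard deviation = √112.7783 = 10.6197

10.620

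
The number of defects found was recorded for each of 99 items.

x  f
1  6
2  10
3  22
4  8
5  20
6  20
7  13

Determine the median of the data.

5

Cumulative frequencies: 6, 16, 38, 46, 66, 86, 99
n = 99, so the median is the value in position (n+1)/2 = 50.
Position 50 falls at value 5.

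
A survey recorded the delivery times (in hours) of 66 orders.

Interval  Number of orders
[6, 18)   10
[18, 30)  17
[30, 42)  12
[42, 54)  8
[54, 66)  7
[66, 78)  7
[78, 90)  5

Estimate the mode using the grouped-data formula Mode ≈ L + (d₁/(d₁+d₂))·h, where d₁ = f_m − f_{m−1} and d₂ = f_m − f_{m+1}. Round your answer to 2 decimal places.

25.00

Modal class: [18, 30) (highest frequency 17).
d₁ = 17 − 10 = 7, d₂ = 17 − 12 = 5
Mode ≈ 18 + (7/(7+5)) × 12 = 18 + 7.0000 = 25.0000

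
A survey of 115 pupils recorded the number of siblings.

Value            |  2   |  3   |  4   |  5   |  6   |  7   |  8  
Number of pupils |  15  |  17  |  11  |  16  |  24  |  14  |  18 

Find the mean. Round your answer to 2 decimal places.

Values: 2, 3, 4, 5, 6, 7, 8
Σfx = 15×2 + 17×3 + 11×4 + 16×5 + 24×6 + 14×7 + 18×8 = 591
n = Σf = 115
Mean = 591 / 115 = 5.1391

5.14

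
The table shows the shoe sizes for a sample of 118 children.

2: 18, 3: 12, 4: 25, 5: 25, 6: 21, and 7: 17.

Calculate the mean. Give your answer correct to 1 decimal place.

Values: 2, 3, 4, 5, 6, 7
Σfx = 18×2 + 12×3 + 25×4 + 25×5 + 21×6 + 17×7 = 542
n = Σf = 118
Mean = 542 / 118 = 4.5932

4.6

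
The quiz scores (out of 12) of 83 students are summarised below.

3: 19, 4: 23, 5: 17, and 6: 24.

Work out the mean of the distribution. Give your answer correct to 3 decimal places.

Values: 3, 4, 5, 6
Σfx = 19×3 + 23×4 + 17×5 + 24×6 = 378
n = Σf = 83
Mean = 378 / 83 = 4.5542

4.554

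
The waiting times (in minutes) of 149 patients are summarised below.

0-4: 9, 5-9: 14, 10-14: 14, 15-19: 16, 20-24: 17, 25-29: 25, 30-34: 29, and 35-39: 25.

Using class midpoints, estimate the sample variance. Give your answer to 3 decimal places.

Midpoints: 2, 7, 12, 17, 22, 27, 32, 37
n = 149, Σfm = 3458, mean = 23.2081
Σfm² = 97736
Σf(m − x̄)² = Σfm² − (Σfm)²/n = 97736 − 3458²/149 = 17482.5503
Sample variance = 17482.5503 / 148 = 118.1253

118.125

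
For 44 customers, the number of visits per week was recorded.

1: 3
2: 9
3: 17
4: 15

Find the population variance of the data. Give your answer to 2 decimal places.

Values: 1, 2, 3, 4
n = 44, Σfx = 132, mean = 3.0000
Σfx² = 432
Σf(x − x̄)² = Σfx² − (Σfx)²/n = 432 − 132²/44 = 36.0000
Population variance = 36.0000 / 44 = 0.8182

0.82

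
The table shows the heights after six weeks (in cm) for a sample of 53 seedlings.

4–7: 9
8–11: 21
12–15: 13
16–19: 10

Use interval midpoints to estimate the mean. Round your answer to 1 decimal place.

Midpoints: 5.5, 9.5, 13.5, 17.5
Σfm = 9×5.5 + 21×9.5 + 13×13.5 + 10×17.5 = 599.5
n = Σf = 53
Mean = 599.5 / 53 = 11.3113

11.3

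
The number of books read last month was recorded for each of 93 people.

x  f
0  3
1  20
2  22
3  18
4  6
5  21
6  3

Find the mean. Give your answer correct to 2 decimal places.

Values: 0, 1, 2, 3, 4, 5, 6
Σfx = 3×0 + 20×1 + 22×2 + 18×3 + 6×4 + 21×5 + 3×6 = 265
n = Σf = 93
Mean = 265 / 93 = 2.8495

2.85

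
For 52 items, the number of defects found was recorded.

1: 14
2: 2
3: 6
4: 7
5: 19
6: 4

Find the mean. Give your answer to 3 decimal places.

3.519

Values: 1, 2, 3, 4, 5, 6
Σfx = 14×1 + 2×2 + 6×3 + 7×4 + 19×5 + 4×6 = 183
n = Σf = 52
Mean = 183 / 52 = 3.5192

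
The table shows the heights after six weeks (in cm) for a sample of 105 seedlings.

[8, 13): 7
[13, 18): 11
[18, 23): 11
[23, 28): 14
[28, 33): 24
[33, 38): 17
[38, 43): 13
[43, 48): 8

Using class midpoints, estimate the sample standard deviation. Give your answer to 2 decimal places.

Midpoints: 10.5, 15.5, 20.5, 25.5, 30.5, 35.5, 40.5, 45.5
n = 105, Σfm = 3052.5, mean = 29.0714
Σfm² = 98776.25
Σf(m − x̄)² = Σfm² − (Σfm)²/n = 98776.25 − 3052.5²/105 = 10035.7143
Sample variance = 10035.7143 / 104 = 96.4973
Standard deviation = √96.4973 = 9.8233

9.82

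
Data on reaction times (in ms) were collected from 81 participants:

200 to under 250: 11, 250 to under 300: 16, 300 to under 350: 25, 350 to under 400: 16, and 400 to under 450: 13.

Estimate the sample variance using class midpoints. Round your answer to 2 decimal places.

3993.83

Midpoints: 225, 275, 325, 375, 425
n = 81, Σfm = 26525, mean = 327.4691
Σfm² = 9005625
Σf(m − x̄)² = Σfm² − (Σfm)²/n = 9005625 − 26525²/81 = 319506.1728
Sample variance = 319506.1728 / 80 = 3993.8272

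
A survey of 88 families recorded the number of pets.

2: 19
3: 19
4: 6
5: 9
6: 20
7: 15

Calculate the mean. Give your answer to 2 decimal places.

Values: 2, 3, 4, 5, 6, 7
Σfx = 19×2 + 19×3 + 6×4 + 9×5 + 20×6 + 15×7 = 389
n = Σf = 88
Mean = 389 / 88 = 4.4205

4.42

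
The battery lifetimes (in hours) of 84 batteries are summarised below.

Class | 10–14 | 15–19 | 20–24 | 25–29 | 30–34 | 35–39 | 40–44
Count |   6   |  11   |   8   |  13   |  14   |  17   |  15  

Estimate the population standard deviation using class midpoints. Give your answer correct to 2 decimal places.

Midpoints: 12, 17, 22, 27, 32, 37, 42
n = 84, Σfm = 2493, mean = 29.6786
Σfm² = 81461
Σf(m − x̄)² = Σfm² − (Σfm)²/n = 81461 − 2493²/84 = 7472.3214
Population variance = 7472.3214 / 84 = 88.9562
Standard deviation = √88.9562 = 9.4317

9.43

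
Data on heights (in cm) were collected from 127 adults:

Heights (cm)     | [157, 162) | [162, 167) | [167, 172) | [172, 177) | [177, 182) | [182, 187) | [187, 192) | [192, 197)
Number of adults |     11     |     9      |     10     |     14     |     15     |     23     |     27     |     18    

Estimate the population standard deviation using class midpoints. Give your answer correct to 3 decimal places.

10.856

Midpoints: 159.5, 164.5, 169.5, 174.5, 179.5, 184.5, 189.5, 194.5
n = 127, Σfm = 22926.5, mean = 180.5236
Σfm² = 4153741.75
Σf(m − x̄)² = Σfm² − (Σfm)²/n = 4153741.75 − 22926.5²/127 = 14966.9291
Population variance = 14966.9291 / 127 = 117.8498
Standard deviation = √117.8498 = 10.8559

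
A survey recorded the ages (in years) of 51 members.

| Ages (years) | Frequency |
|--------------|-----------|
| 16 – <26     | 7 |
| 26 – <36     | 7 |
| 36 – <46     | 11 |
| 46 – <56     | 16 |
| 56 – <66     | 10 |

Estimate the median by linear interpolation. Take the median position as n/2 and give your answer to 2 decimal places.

Cumulative frequencies: 7, 14, 25, 41, 51
n = 51; position = n/2 = 25.5.
This falls in the class 46 – <56: L = 46, F = 25, f = 16, h = 10.
Median ≈ 46 + ((25.5 − 25) / 16) × 10 = 46.3125

46.31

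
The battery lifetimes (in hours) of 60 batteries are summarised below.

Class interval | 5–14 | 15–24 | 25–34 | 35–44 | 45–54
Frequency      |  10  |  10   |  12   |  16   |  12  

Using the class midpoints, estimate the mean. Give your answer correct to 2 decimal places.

31.17

Midpoints: 9.5, 19.5, 29.5, 39.5, 49.5
Σfm = 10×9.5 + 10×19.5 + 12×29.5 + 16×39.5 + 12×49.5 = 1870
n = Σf = 60
Mean = 1870 / 60 = 31.1667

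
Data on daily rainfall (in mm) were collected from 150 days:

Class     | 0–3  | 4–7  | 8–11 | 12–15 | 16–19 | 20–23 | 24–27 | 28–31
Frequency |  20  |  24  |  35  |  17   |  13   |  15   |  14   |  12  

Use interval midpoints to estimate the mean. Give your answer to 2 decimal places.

Midpoints: 1.5, 5.5, 9.5, 13.5, 17.5, 21.5, 25.5, 29.5
Σfm = 20×1.5 + 24×5.5 + 35×9.5 + 17×13.5 + 13×17.5 + 15×21.5 + 14×25.5 + 12×29.5 = 1985
n = Σf = 150
Mean = 1985 / 150 = 13.2333

13.23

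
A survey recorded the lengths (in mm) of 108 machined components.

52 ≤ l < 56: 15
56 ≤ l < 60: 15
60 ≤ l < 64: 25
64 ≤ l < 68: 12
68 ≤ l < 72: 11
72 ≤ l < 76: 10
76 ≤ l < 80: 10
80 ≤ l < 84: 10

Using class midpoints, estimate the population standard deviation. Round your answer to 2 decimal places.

Midpoints: 54, 58, 62, 66, 70, 74, 78, 82
n = 108, Σfm = 7132, mean = 66.0370
Σfm² = 479312
Σf(m − x̄)² = Σfm² − (Σfm)²/n = 479312 − 7132²/108 = 8335.8519
Population variance = 8335.8519 / 108 = 77.1838
Standard deviation = √77.1838 = 8.7854

8.79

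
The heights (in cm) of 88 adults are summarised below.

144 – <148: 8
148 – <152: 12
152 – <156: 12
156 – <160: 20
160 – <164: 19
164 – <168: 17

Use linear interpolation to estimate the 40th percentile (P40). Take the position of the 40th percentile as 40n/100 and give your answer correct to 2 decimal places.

Cumulative frequencies: 8, 20, 32, 52, 71, 88
n = 88; position = 40n/100 = 35.2.
This falls in the class 156 – <160: L = 156, F = 32, f = 20, h = 4.
40th percentile ≈ 156 + ((35.2 − 32) / 20) × 4 = 156.6400

156.64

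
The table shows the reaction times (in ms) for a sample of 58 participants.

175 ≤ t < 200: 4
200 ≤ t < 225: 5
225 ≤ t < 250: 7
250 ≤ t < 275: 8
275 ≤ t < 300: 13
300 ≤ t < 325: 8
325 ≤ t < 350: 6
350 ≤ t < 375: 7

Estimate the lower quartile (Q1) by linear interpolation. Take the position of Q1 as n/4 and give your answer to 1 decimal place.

Cumulative frequencies: 4, 9, 16, 24, 37, 45, 51, 58
n = 58; position = n/4 = 14.5.
This falls in the class 225 ≤ t < 250: L = 225, F = 9, f = 7, h = 25.
Lower quartile ≈ 225 + ((14.5 − 9) / 7) × 25 = 244.6429

244.6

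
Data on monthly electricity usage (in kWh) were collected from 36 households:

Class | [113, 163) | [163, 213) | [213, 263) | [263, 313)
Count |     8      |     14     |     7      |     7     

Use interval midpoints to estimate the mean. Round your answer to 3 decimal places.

Midpoints: 138, 188, 238, 288
Σfm = 8×138 + 14×188 + 7×238 + 7×288 = 7418
n = Σf = 36
Mean = 7418 / 36 = 206.0556

206.056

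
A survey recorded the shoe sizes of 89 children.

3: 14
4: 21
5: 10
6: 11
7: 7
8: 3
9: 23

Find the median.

Cumulative frequencies: 14, 35, 45, 56, 63, 66, 89
n = 89, so the median is the value in position (n+1)/2 = 45.
Position 45 falls at value 5.

5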